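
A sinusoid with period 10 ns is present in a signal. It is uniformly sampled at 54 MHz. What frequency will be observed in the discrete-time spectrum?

8 MHz

T = 10 ns → f = 1/T = 100 MHz.
100 MHz mod fs = 46 MHz.
46 MHz > fs/2 = 27 MHz, folds to fs − 46 MHz = 8 MHz.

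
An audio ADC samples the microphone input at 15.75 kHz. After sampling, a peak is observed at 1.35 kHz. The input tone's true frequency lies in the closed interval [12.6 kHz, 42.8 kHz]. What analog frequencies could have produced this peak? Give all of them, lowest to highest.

14.4 kHz, 17.1 kHz, 30.15 kHz, 32.85 kHz

Frequencies that alias to 1.35 kHz are k·fs ± 1.35 kHz for integer k ≥ 0.
k=0: 1.35 kHz.
k=1: 14.4 kHz, 17.1 kHz.
k=2: 30.15 kHz, 32.85 kHz.
k=3: 45.9 kHz, 48.6 kHz.
Within [12.6 kHz, 42.8 kHz]: 14.4 kHz, 17.1 kHz, 30.15 kHz, 32.85 kHz.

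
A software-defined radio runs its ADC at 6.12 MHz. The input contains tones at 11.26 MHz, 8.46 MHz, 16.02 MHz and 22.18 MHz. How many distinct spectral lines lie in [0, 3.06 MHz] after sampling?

3

fs/2 = 3.06 MHz.
11.26 MHz mod fs = 5.14 MHz.
5.14 MHz > fs/2 = 3.06 MHz, folds to fs − 5.14 MHz = 0.98 MHz.
8.46 MHz mod fs = 2.34 MHz.
2.34 MHz ≤ fs/2 = 3.06 MHz, appears at 2.34 MHz.
16.02 MHz mod fs = 3.78 MHz.
3.78 MHz > fs/2 = 3.06 MHz, folds to fs − 3.78 MHz = 2.34 MHz.
22.18 MHz mod fs = 3.82 MHz.
3.82 MHz > fs/2 = 3.06 MHz, folds to fs − 3.82 MHz = 2.3 MHz.
Distinct values: {0.98 MHz, 2.3 MHz, 2.34 MHz} → 3.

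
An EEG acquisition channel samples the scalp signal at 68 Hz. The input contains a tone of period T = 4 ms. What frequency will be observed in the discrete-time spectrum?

22 Hz

T = 4 ms → f = 1/T = 250 Hz.
250 Hz mod fs = 46 Hz.
46 Hz > fs/2 = 34 Hz, folds to fs − 46 Hz = 22 Hz.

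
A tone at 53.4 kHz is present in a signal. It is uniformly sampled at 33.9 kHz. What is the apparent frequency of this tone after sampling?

14.4 kHz

53.4 kHz mod fs = 19.5 kHz.
19.5 kHz > fs/2 = 16.95 kHz, folds to fs − 19.5 kHz = 14.4 kHz.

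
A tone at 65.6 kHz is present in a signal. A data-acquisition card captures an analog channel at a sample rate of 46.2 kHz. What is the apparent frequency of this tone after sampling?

19.4 kHz

65.6 kHz mod fs = 19.4 kHz.
19.4 kHz ≤ fs/2 = 23.1 kHz, appears at 19.4 kHz.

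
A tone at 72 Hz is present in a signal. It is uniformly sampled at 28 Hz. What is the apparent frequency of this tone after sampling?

12 Hz

72 Hz mod fs = 16 Hz.
16 Hz > fs/2 = 14 Hz, folds to fs − 16 Hz = 12 Hz.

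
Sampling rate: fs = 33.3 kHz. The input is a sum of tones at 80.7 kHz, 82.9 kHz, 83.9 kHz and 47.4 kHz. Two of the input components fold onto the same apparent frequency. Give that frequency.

14.1 kHz

fs/2 = 16.65 kHz.
80.7 kHz mod fs = 14.1 kHz.
14.1 kHz ≤ fs/2 = 16.65 kHz, appears at 14.1 kHz.
82.9 kHz mod fs = 16.3 kHz.
16.3 kHz ≤ fs/2 = 16.65 kHz, appears at 16.3 kHz.
83.9 kHz mod fs = 17.3 kHz.
17.3 kHz > fs/2 = 16.65 kHz, folds to fs − 17.3 kHz = 16 kHz.
47.4 kHz mod fs = 14.1 kHz.
14.1 kHz ≤ fs/2 = 16.65 kHz, appears at 14.1 kHz.
47.4 kHz and 80.7 kHz both map to 14.1 kHz.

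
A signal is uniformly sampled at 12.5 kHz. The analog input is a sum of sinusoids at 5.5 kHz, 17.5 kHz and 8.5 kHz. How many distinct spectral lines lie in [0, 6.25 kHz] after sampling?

fs/2 = 6.25 kHz.
5.5 kHz ≤ fs/2 = 6.25 kHz, passes unchanged.
17.5 kHz mod fs = 5 kHz.
5 kHz ≤ fs/2 = 6.25 kHz, appears at 5 kHz.
8.5 kHz > fs/2 = 6.25 kHz, folds to fs − 8.5 kHz = 4 kHz.
Distinct values: {4 kHz, 5 kHz, 5.5 kHz} → 3.

3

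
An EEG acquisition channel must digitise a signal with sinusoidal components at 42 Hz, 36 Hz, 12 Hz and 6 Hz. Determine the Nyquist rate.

84 Hz

Highest-frequency component: 42 Hz.
Nyquist rate = 2 × 42 Hz = 84 Hz.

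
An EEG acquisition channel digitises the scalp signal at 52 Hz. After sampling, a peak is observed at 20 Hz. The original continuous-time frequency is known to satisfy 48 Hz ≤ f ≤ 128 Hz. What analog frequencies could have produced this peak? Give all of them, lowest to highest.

Frequencies that alias to 20 Hz are k·fs ± 20 Hz for integer k ≥ 0.
k=0: 20 Hz.
k=1: 32 Hz, 72 Hz.
k=2: 84 Hz, 124 Hz.
k=3: 136 Hz, 176 Hz.
Within [48 Hz, 128 Hz]: 72 Hz, 84 Hz, 124 Hz.

72 Hz, 84 Hz, 124 Hz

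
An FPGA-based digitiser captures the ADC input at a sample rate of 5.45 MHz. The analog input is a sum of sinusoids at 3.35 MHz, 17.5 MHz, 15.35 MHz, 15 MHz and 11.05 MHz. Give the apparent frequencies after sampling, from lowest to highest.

0.15 MHz, 1 MHz, 1.15 MHz, 1.35 MHz, 2.1 MHz

fs/2 = 2.725 MHz.
3.35 MHz > fs/2 = 2.725 MHz, folds to fs − 3.35 MHz = 2.1 MHz.
17.5 MHz mod fs = 1.15 MHz.
1.15 MHz ≤ fs/2 = 2.725 MHz, appears at 1.15 MHz.
15.35 MHz mod fs = 4.45 MHz.
4.45 MHz > fs/2 = 2.725 MHz, folds to fs − 4.45 MHz = 1 MHz.
15 MHz mod fs = 4.1 MHz.
4.1 MHz > fs/2 = 2.725 MHz, folds to fs − 4.1 MHz = 1.35 MHz.
11.05 MHz mod fs = 0.15 MHz.
0.15 MHz ≤ fs/2 = 2.725 MHz, appears at 0.15 MHz.
Distinct values: {0.15 MHz, 1 MHz, 1.15 MHz, 1.35 MHz, 2.1 MHz}.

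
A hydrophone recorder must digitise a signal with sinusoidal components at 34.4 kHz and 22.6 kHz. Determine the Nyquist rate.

68.8 kHz

Highest-frequency component: 34.4 kHz.
Nyquist rate = 2 × 34.4 kHz = 68.8 kHz.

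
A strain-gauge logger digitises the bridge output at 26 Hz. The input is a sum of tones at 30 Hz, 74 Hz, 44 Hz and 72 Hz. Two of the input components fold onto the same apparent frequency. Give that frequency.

4 Hz

fs/2 = 13 Hz.
30 Hz mod fs = 4 Hz.
4 Hz ≤ fs/2 = 13 Hz, appears at 4 Hz.
74 Hz mod fs = 22 Hz.
22 Hz > fs/2 = 13 Hz, folds to fs − 22 Hz = 4 Hz.
44 Hz mod fs = 18 Hz.
18 Hz > fs/2 = 13 Hz, folds to fs − 18 Hz = 8 Hz.
72 Hz mod fs = 20 Hz.
20 Hz > fs/2 = 13 Hz, folds to fs − 20 Hz = 6 Hz.
30 Hz and 74 Hz both map to 4 Hz.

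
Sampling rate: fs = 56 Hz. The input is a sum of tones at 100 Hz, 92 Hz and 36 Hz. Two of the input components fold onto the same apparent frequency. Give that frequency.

fs/2 = 28 Hz.
100 Hz mod fs = 44 Hz.
44 Hz > fs/2 = 28 Hz, folds to fs − 44 Hz = 12 Hz.
92 Hz mod fs = 36 Hz.
36 Hz > fs/2 = 28 Hz, folds to fs − 36 Hz = 20 Hz.
36 Hz > fs/2 = 28 Hz, folds to fs − 36 Hz = 20 Hz.
36 Hz and 92 Hz both map to 20 Hz.

20 Hz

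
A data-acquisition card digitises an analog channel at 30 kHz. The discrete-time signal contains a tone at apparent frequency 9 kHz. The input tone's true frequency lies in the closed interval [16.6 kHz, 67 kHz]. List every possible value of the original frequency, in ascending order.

Frequencies that alias to 9 kHz are k·fs ± 9 kHz for integer k ≥ 0.
k=0: 9 kHz.
k=1: 21 kHz, 39 kHz.
k=2: 51 kHz, 69 kHz.
k=3: 81 kHz, 99 kHz.
Within [16.6 kHz, 67 kHz]: 21 kHz, 39 kHz, 51 kHz.

21 kHz, 39 kHz, 51 kHz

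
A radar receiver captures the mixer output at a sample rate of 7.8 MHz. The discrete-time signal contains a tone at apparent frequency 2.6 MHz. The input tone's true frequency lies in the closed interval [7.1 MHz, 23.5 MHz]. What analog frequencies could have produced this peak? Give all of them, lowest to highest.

10.4 MHz, 13 MHz, 18.2 MHz, 20.8 MHz

Frequencies that alias to 2.6 MHz are k·fs ± 2.6 MHz for integer k ≥ 0.
k=0: 2.6 MHz.
k=1: 5.2 MHz, 10.4 MHz.
k=2: 13 MHz, 18.2 MHz.
k=3: 20.8 MHz, 26 MHz.
k=4: 28.6 MHz, 33.8 MHz.
Within [7.1 MHz, 23.5 MHz]: 10.4 MHz, 13 MHz, 18.2 MHz, 20.8 MHz.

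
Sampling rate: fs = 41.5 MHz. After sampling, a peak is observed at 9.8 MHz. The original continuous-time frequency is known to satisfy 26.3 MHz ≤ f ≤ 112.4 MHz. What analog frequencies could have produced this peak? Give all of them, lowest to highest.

Frequencies that alias to 9.8 MHz are k·fs ± 9.8 MHz for integer k ≥ 0.
k=0: 9.8 MHz.
k=1: 31.7 MHz, 51.3 MHz.
k=2: 73.2 MHz, 92.8 MHz.
k=3: 114.7 MHz, 134.3 MHz.
Within [26.3 MHz, 112.4 MHz]: 31.7 MHz, 51.3 MHz, 73.2 MHz, 92.8 MHz.

31.7 MHz, 51.3 MHz, 73.2 MHz, 92.8 MHz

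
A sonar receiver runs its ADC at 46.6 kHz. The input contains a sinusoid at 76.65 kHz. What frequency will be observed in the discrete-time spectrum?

16.55 kHz

76.65 kHz mod fs = 30.05 kHz.
30.05 kHz > fs/2 = 23.3 kHz, folds to fs − 30.05 kHz = 16.55 kHz.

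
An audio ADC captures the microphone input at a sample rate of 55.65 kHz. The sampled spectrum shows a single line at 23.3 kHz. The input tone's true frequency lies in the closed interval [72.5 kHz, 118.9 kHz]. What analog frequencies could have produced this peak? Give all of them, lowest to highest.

78.95 kHz, 88 kHz

Frequencies that alias to 23.3 kHz are k·fs ± 23.3 kHz for integer k ≥ 0.
k=0: 23.3 kHz.
k=1: 32.35 kHz, 78.95 kHz.
k=2: 88 kHz, 134.6 kHz.
k=3: 143.65 kHz, 190.25 kHz.
Within [72.5 kHz, 118.9 kHz]: 78.95 kHz, 88 kHz.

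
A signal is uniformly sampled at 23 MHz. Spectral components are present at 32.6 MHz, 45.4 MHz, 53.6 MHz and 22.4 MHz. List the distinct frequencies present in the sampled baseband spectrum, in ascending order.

0.6 MHz, 7.6 MHz, 9.6 MHz

fs/2 = 11.5 MHz.
32.6 MHz mod fs = 9.6 MHz.
9.6 MHz ≤ fs/2 = 11.5 MHz, appears at 9.6 MHz.
45.4 MHz mod fs = 22.4 MHz.
22.4 MHz > fs/2 = 11.5 MHz, folds to fs − 22.4 MHz = 0.6 MHz.
53.6 MHz mod fs = 7.6 MHz.
7.6 MHz ≤ fs/2 = 11.5 MHz, appears at 7.6 MHz.
22.4 MHz > fs/2 = 11.5 MHz, folds to fs − 22.4 MHz = 0.6 MHz.
Distinct values: {0.6 MHz, 7.6 MHz, 9.6 MHz}.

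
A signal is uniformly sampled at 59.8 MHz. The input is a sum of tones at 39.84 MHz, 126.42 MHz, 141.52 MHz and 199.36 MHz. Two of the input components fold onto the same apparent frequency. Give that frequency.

fs/2 = 29.9 MHz.
39.84 MHz > fs/2 = 29.9 MHz, folds to fs − 39.84 MHz = 19.96 MHz.
126.42 MHz mod fs = 6.82 MHz.
6.82 MHz ≤ fs/2 = 29.9 MHz, appears at 6.82 MHz.
141.52 MHz mod fs = 21.92 MHz.
21.92 MHz ≤ fs/2 = 29.9 MHz, appears at 21.92 MHz.
199.36 MHz mod fs = 19.96 MHz.
19.96 MHz ≤ fs/2 = 29.9 MHz, appears at 19.96 MHz.
39.84 MHz and 199.36 MHz both map to 19.96 MHz.

19.96 MHz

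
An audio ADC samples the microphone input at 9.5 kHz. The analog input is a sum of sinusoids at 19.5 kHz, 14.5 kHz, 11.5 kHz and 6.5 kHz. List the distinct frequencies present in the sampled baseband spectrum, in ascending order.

0.5 kHz, 2 kHz, 3 kHz, 4.5 kHz

fs/2 = 4.75 kHz.
19.5 kHz mod fs = 0.5 kHz.
0.5 kHz ≤ fs/2 = 4.75 kHz, appears at 0.5 kHz.
14.5 kHz mod fs = 5 kHz.
5 kHz > fs/2 = 4.75 kHz, folds to fs − 5 kHz = 4.5 kHz.
11.5 kHz mod fs = 2 kHz.
2 kHz ≤ fs/2 = 4.75 kHz, appears at 2 kHz.
6.5 kHz > fs/2 = 4.75 kHz, folds to fs − 6.5 kHz = 3 kHz.
Distinct values: {0.5 kHz, 2 kHz, 3 kHz, 4.5 kHz}.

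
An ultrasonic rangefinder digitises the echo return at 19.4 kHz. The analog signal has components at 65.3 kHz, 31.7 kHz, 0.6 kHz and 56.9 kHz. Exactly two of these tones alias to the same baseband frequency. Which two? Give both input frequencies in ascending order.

fs/2 = 9.7 kHz.
65.3 kHz mod fs = 7.1 kHz.
7.1 kHz ≤ fs/2 = 9.7 kHz, appears at 7.1 kHz.
31.7 kHz mod fs = 12.3 kHz.
12.3 kHz > fs/2 = 9.7 kHz, folds to fs − 12.3 kHz = 7.1 kHz.
0.6 kHz ≤ fs/2 = 9.7 kHz, passes unchanged.
56.9 kHz mod fs = 18.1 kHz.
18.1 kHz > fs/2 = 9.7 kHz, folds to fs − 18.1 kHz = 1.3 kHz.
31.7 kHz and 65.3 kHz both map to 7.1 kHz.

31.7 kHz, 65.3 kHz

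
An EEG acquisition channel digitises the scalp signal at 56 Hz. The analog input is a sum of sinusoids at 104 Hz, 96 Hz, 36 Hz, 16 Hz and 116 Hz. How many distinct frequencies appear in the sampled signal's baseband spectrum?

fs/2 = 28 Hz.
104 Hz mod fs = 48 Hz.
48 Hz > fs/2 = 28 Hz, folds to fs − 48 Hz = 8 Hz.
96 Hz mod fs = 40 Hz.
40 Hz > fs/2 = 28 Hz, folds to fs − 40 Hz = 16 Hz.
36 Hz > fs/2 = 28 Hz, folds to fs − 36 Hz = 20 Hz.
16 Hz ≤ fs/2 = 28 Hz, passes unchanged.
116 Hz mod fs = 4 Hz.
4 Hz ≤ fs/2 = 28 Hz, appears at 4 Hz.
Distinct values: {4 Hz, 8 Hz, 16 Hz, 20 Hz} → 4.

4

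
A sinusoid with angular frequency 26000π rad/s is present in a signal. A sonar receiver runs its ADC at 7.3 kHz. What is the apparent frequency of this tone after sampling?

ω = 26000π rad/s → f = ω/(2π) = 13000 Hz = 13 kHz.
13 kHz mod fs = 5.7 kHz.
5.7 kHz > fs/2 = 3.65 kHz, folds to fs − 5.7 kHz = 1.6 kHz.

1.6 kHz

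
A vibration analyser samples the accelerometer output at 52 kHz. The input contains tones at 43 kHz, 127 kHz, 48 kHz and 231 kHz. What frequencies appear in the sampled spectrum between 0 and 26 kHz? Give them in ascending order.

4 kHz, 9 kHz, 23 kHz

fs/2 = 26 kHz.
43 kHz > fs/2 = 26 kHz, folds to fs − 43 kHz = 9 kHz.
127 kHz mod fs = 23 kHz.
23 kHz ≤ fs/2 = 26 kHz, appears at 23 kHz.
48 kHz > fs/2 = 26 kHz, folds to fs − 48 kHz = 4 kHz.
231 kHz mod fs = 23 kHz.
23 kHz ≤ fs/2 = 26 kHz, appears at 23 kHz.
Distinct values: {4 kHz, 9 kHz, 23 kHz}.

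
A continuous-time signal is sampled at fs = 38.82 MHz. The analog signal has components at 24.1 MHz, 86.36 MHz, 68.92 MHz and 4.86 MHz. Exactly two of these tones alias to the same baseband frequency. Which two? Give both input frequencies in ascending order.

fs/2 = 19.41 MHz.
24.1 MHz > fs/2 = 19.41 MHz, folds to fs − 24.1 MHz = 14.72 MHz.
86.36 MHz mod fs = 8.72 MHz.
8.72 MHz ≤ fs/2 = 19.41 MHz, appears at 8.72 MHz.
68.92 MHz mod fs = 30.1 MHz.
30.1 MHz > fs/2 = 19.41 MHz, folds to fs − 30.1 MHz = 8.72 MHz.
4.86 MHz ≤ fs/2 = 19.41 MHz, passes unchanged.
68.92 MHz and 86.36 MHz both map to 8.72 MHz.

68.92 MHz, 86.36 MHz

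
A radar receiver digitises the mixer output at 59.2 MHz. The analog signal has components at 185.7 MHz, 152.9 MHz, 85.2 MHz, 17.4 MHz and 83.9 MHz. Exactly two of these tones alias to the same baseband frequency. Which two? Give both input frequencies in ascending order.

83.9 MHz, 152.9 MHz

fs/2 = 29.6 MHz.
185.7 MHz mod fs = 8.1 MHz.
8.1 MHz ≤ fs/2 = 29.6 MHz, appears at 8.1 MHz.
152.9 MHz mod fs = 34.5 MHz.
34.5 MHz > fs/2 = 29.6 MHz, folds to fs − 34.5 MHz = 24.7 MHz.
85.2 MHz mod fs = 26 MHz.
26 MHz ≤ fs/2 = 29.6 MHz, appears at 26 MHz.
17.4 MHz ≤ fs/2 = 29.6 MHz, passes unchanged.
83.9 MHz mod fs = 24.7 MHz.
24.7 MHz ≤ fs/2 = 29.6 MHz, appears at 24.7 MHz.
83.9 MHz and 152.9 MHz both map to 24.7 MHz.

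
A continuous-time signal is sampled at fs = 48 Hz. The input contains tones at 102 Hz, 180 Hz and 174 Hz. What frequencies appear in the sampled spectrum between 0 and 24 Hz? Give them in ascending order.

fs/2 = 24 Hz.
102 Hz mod fs = 6 Hz.
6 Hz ≤ fs/2 = 24 Hz, appears at 6 Hz.
180 Hz mod fs = 36 Hz.
36 Hz > fs/2 = 24 Hz, folds to fs − 36 Hz = 12 Hz.
174 Hz mod fs = 30 Hz.
30 Hz > fs/2 = 24 Hz, folds to fs − 30 Hz = 18 Hz.
Distinct values: {6 Hz, 12 Hz, 18 Hz}.

6 Hz, 12 Hz, 18 Hz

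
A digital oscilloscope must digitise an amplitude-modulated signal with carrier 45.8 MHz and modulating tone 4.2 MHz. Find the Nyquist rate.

100 MHz

AM sidebands sit at fc ± fm = 41.6 MHz and 50 MHz.
Highest-frequency component: 50 MHz.
Nyquist rate = 2 × 50 MHz = 100 MHz.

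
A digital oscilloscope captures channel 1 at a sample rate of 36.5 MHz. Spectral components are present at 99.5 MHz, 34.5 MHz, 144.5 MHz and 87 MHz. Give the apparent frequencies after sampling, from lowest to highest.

1.5 MHz, 2 MHz, 10 MHz, 14 MHz

fs/2 = 18.25 MHz.
99.5 MHz mod fs = 26.5 MHz.
26.5 MHz > fs/2 = 18.25 MHz, folds to fs − 26.5 MHz = 10 MHz.
34.5 MHz > fs/2 = 18.25 MHz, folds to fs − 34.5 MHz = 2 MHz.
144.5 MHz mod fs = 35 MHz.
35 MHz > fs/2 = 18.25 MHz, folds to fs − 35 MHz = 1.5 MHz.
87 MHz mod fs = 14 MHz.
14 MHz ≤ fs/2 = 18.25 MHz, appears at 14 MHz.
Distinct values: {1.5 MHz, 2 MHz, 10 MHz, 14 MHz}.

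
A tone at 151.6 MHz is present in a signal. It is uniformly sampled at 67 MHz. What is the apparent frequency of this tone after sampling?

17.6 MHz

151.6 MHz mod fs = 17.6 MHz.
17.6 MHz ≤ fs/2 = 33.5 MHz, appears at 17.6 MHz.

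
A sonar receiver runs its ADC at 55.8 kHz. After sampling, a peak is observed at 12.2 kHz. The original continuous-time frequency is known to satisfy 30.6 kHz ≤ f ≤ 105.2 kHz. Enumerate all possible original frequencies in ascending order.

Frequencies that alias to 12.2 kHz are k·fs ± 12.2 kHz for integer k ≥ 0.
k=0: 12.2 kHz.
k=1: 43.6 kHz, 68 kHz.
k=2: 99.4 kHz, 123.8 kHz.
k=3: 155.2 kHz, 179.6 kHz.
Within [30.6 kHz, 105.2 kHz]: 43.6 kHz, 68 kHz, 99.4 kHz.

43.6 kHz, 68 kHz, 99.4 kHz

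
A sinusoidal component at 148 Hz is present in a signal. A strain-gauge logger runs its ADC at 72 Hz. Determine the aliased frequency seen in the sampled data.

148 Hz mod fs = 4 Hz.
4 Hz ≤ fs/2 = 36 Hz, appears at 4 Hz.

4 Hz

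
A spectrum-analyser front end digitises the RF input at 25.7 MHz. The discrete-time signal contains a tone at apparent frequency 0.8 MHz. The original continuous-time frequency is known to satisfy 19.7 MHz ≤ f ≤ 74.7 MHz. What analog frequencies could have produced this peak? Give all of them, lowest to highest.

24.9 MHz, 26.5 MHz, 50.6 MHz, 52.2 MHz

Frequencies that alias to 0.8 MHz are k·fs ± 0.8 MHz for integer k ≥ 0.
k=0: 0.8 MHz.
k=1: 24.9 MHz, 26.5 MHz.
k=2: 50.6 MHz, 52.2 MHz.
k=3: 76.3 MHz, 77.9 MHz.
Within [19.7 MHz, 74.7 MHz]: 24.9 MHz, 26.5 MHz, 50.6 MHz, 52.2 MHz.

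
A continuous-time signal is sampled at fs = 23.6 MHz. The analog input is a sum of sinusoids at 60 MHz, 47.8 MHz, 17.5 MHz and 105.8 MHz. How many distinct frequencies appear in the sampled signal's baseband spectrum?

4

fs/2 = 11.8 MHz.
60 MHz mod fs = 12.8 MHz.
12.8 MHz > fs/2 = 11.8 MHz, folds to fs − 12.8 MHz = 10.8 MHz.
47.8 MHz mod fs = 0.6 MHz.
0.6 MHz ≤ fs/2 = 11.8 MHz, appears at 0.6 MHz.
17.5 MHz > fs/2 = 11.8 MHz, folds to fs − 17.5 MHz = 6.1 MHz.
105.8 MHz mod fs = 11.4 MHz.
11.4 MHz ≤ fs/2 = 11.8 MHz, appears at 11.4 MHz.
Distinct values: {0.6 MHz, 6.1 MHz, 10.8 MHz, 11.4 MHz} → 4.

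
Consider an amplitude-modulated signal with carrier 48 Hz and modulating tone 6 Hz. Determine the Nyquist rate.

AM sidebands sit at fc ± fm = 42 Hz and 54 Hz.
Highest-frequency component: 54 Hz.
Nyquist rate = 2 × 54 Hz = 108 Hz.

108 Hz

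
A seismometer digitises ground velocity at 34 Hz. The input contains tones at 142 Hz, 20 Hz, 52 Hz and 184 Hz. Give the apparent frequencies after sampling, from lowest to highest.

6 Hz, 14 Hz, 16 Hz

fs/2 = 17 Hz.
142 Hz mod fs = 6 Hz.
6 Hz ≤ fs/2 = 17 Hz, appears at 6 Hz.
20 Hz > fs/2 = 17 Hz, folds to fs − 20 Hz = 14 Hz.
52 Hz mod fs = 18 Hz.
18 Hz > fs/2 = 17 Hz, folds to fs − 18 Hz = 16 Hz.
184 Hz mod fs = 14 Hz.
14 Hz ≤ fs/2 = 17 Hz, appears at 14 Hz.
Distinct values: {6 Hz, 14 Hz, 16 Hz}.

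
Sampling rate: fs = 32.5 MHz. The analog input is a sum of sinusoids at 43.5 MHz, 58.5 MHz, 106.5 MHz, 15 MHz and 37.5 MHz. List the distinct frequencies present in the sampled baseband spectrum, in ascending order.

5 MHz, 6.5 MHz, 9 MHz, 11 MHz, 15 MHz

fs/2 = 16.25 MHz.
43.5 MHz mod fs = 11 MHz.
11 MHz ≤ fs/2 = 16.25 MHz, appears at 11 MHz.
58.5 MHz mod fs = 26 MHz.
26 MHz > fs/2 = 16.25 MHz, folds to fs − 26 MHz = 6.5 MHz.
106.5 MHz mod fs = 9 MHz.
9 MHz ≤ fs/2 = 16.25 MHz, appears at 9 MHz.
15 MHz ≤ fs/2 = 16.25 MHz, passes unchanged.
37.5 MHz mod fs = 5 MHz.
5 MHz ≤ fs/2 = 16.25 MHz, appears at 5 MHz.
Distinct values: {5 MHz, 6.5 MHz, 9 MHz, 11 MHz, 15 MHz}.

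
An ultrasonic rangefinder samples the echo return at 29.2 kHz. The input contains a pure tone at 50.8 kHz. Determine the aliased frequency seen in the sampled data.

50.8 kHz mod fs = 21.6 kHz.
21.6 kHz > fs/2 = 14.6 kHz, folds to fs − 21.6 kHz = 7.6 kHz.

7.6 kHz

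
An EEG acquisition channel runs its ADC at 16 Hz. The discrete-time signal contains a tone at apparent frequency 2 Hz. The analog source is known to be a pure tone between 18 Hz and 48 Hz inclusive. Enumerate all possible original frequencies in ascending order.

18 Hz, 30 Hz, 34 Hz, 46 Hz

Frequencies that alias to 2 Hz are k·fs ± 2 Hz for integer k ≥ 0.
k=0: 2 Hz.
k=1: 14 Hz, 18 Hz.
k=2: 30 Hz, 34 Hz.
k=3: 46 Hz, 50 Hz.
k=4: 62 Hz, 66 Hz.
Within [18 Hz, 48 Hz]: 18 Hz, 30 Hz, 34 Hz, 46 Hz.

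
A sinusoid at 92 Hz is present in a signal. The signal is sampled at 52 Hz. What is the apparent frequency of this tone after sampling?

12 Hz

92 Hz mod fs = 40 Hz.
40 Hz > fs/2 = 26 Hz, folds to fs − 40 Hz = 12 Hz.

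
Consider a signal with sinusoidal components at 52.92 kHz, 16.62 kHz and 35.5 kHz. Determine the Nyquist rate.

105.84 kHz

Highest-frequency component: 52.92 kHz.
Nyquist rate = 2 × 52.92 kHz = 105.84 kHz.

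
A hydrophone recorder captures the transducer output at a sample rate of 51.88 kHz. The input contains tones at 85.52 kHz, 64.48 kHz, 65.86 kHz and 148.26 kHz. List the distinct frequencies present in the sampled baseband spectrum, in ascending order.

fs/2 = 25.94 kHz.
85.52 kHz mod fs = 33.64 kHz.
33.64 kHz > fs/2 = 25.94 kHz, folds to fs − 33.64 kHz = 18.24 kHz.
64.48 kHz mod fs = 12.6 kHz.
12.6 kHz ≤ fs/2 = 25.94 kHz, appears at 12.6 kHz.
65.86 kHz mod fs = 13.98 kHz.
13.98 kHz ≤ fs/2 = 25.94 kHz, appears at 13.98 kHz.
148.26 kHz mod fs = 44.5 kHz.
44.5 kHz > fs/2 = 25.94 kHz, folds to fs − 44.5 kHz = 7.38 kHz.
Distinct values: {7.38 kHz, 12.6 kHz, 13.98 kHz, 18.24 kHz}.

7.38 kHz, 12.6 kHz, 13.98 kHz, 18.24 kHz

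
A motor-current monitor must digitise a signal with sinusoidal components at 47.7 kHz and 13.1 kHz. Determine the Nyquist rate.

95.4 kHz

Highest-frequency component: 47.7 kHz.
Nyquist rate = 2 × 47.7 kHz = 95.4 kHz.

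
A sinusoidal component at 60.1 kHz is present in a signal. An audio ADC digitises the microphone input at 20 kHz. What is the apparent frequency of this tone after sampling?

60.1 kHz mod fs = 0.1 kHz.
0.1 kHz ≤ fs/2 = 10 kHz, appears at 0.1 kHz.

0.1 kHz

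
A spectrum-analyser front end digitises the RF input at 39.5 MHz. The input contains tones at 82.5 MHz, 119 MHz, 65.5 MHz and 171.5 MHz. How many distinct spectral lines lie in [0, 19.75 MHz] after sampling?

fs/2 = 19.75 MHz.
82.5 MHz mod fs = 3.5 MHz.
3.5 MHz ≤ fs/2 = 19.75 MHz, appears at 3.5 MHz.
119 MHz mod fs = 0.5 MHz.
0.5 MHz ≤ fs/2 = 19.75 MHz, appears at 0.5 MHz.
65.5 MHz mod fs = 26 MHz.
26 MHz > fs/2 = 19.75 MHz, folds to fs − 26 MHz = 13.5 MHz.
171.5 MHz mod fs = 13.5 MHz.
13.5 MHz ≤ fs/2 = 19.75 MHz, appears at 13.5 MHz.
Distinct values: {0.5 MHz, 3.5 MHz, 13.5 MHz} → 3.

3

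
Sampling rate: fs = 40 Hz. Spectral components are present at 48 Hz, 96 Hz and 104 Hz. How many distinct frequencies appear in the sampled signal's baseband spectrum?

2

fs/2 = 20 Hz.
48 Hz mod fs = 8 Hz.
8 Hz ≤ fs/2 = 20 Hz, appears at 8 Hz.
96 Hz mod fs = 16 Hz.
16 Hz ≤ fs/2 = 20 Hz, appears at 16 Hz.
104 Hz mod fs = 24 Hz.
24 Hz > fs/2 = 20 Hz, folds to fs − 24 Hz = 16 Hz.
Distinct values: {8 Hz, 16 Hz} → 2.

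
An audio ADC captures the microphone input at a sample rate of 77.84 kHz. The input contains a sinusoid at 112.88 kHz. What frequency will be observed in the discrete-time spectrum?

35.04 kHz

112.88 kHz mod fs = 35.04 kHz.
35.04 kHz ≤ fs/2 = 38.92 kHz, appears at 35.04 kHz.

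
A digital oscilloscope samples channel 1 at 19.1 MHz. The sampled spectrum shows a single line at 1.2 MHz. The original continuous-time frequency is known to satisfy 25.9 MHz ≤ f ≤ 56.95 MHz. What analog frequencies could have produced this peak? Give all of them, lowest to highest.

37 MHz, 39.4 MHz, 56.1 MHz

Frequencies that alias to 1.2 MHz are k·fs ± 1.2 MHz for integer k ≥ 0.
k=0: 1.2 MHz.
k=1: 17.9 MHz, 20.3 MHz.
k=2: 37 MHz, 39.4 MHz.
k=3: 56.1 MHz, 58.5 MHz.
k=4: 75.2 MHz, 77.6 MHz.
Within [25.9 MHz, 56.95 MHz]: 37 MHz, 39.4 MHz, 56.1 MHz.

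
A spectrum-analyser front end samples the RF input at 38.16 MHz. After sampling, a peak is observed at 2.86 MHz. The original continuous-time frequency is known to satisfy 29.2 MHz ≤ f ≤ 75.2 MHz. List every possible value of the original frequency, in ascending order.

Frequencies that alias to 2.86 MHz are k·fs ± 2.86 MHz for integer k ≥ 0.
k=0: 2.86 MHz.
k=1: 35.3 MHz, 41.02 MHz.
k=2: 73.46 MHz, 79.18 MHz.
k=3: 111.62 MHz, 117.34 MHz.
Within [29.2 MHz, 75.2 MHz]: 35.3 MHz, 41.02 MHz, 73.46 MHz.

35.3 MHz, 41.02 MHz, 73.46 MHz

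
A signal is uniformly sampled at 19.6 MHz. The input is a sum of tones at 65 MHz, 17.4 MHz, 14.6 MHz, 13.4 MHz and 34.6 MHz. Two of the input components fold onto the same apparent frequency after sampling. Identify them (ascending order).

fs/2 = 9.8 MHz.
65 MHz mod fs = 6.2 MHz.
6.2 MHz ≤ fs/2 = 9.8 MHz, appears at 6.2 MHz.
17.4 MHz > fs/2 = 9.8 MHz, folds to fs − 17.4 MHz = 2.2 MHz.
14.6 MHz > fs/2 = 9.8 MHz, folds to fs − 14.6 MHz = 5 MHz.
13.4 MHz > fs/2 = 9.8 MHz, folds to fs − 13.4 MHz = 6.2 MHz.
34.6 MHz mod fs = 15 MHz.
15 MHz > fs/2 = 9.8 MHz, folds to fs − 15 MHz = 4.6 MHz.
13.4 MHz and 65 MHz both map to 6.2 MHz.

13.4 MHz, 65 MHz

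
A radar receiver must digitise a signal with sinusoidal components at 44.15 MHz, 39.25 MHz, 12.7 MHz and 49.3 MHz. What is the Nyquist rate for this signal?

Highest-frequency component: 49.3 MHz.
Nyquist rate = 2 × 49.3 MHz = 98.6 MHz.

98.6 MHz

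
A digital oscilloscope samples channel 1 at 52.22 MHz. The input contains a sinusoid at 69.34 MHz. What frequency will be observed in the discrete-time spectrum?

17.12 MHz

69.34 MHz mod fs = 17.12 MHz.
17.12 MHz ≤ fs/2 = 26.11 MHz, appears at 17.12 MHz.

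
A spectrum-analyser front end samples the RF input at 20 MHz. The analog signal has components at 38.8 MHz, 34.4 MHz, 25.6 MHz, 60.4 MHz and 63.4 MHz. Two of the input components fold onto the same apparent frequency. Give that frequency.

fs/2 = 10 MHz.
38.8 MHz mod fs = 18.8 MHz.
18.8 MHz > fs/2 = 10 MHz, folds to fs − 18.8 MHz = 1.2 MHz.
34.4 MHz mod fs = 14.4 MHz.
14.4 MHz > fs/2 = 10 MHz, folds to fs − 14.4 MHz = 5.6 MHz.
25.6 MHz mod fs = 5.6 MHz.
5.6 MHz ≤ fs/2 = 10 MHz, appears at 5.6 MHz.
60.4 MHz mod fs = 0.4 MHz.
0.4 MHz ≤ fs/2 = 10 MHz, appears at 0.4 MHz.
63.4 MHz mod fs = 3.4 MHz.
3.4 MHz ≤ fs/2 = 10 MHz, appears at 3.4 MHz.
25.6 MHz and 34.4 MHz both map to 5.6 MHz.

5.6 MHz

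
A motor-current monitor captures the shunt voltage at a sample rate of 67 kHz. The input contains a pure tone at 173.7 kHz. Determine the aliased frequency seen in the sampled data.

173.7 kHz mod fs = 39.7 kHz.
39.7 kHz > fs/2 = 33.5 kHz, folds to fs − 39.7 kHz = 27.3 kHz.

27.3 kHz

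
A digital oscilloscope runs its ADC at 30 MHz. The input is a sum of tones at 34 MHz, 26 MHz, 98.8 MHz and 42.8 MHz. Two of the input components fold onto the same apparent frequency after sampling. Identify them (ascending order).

fs/2 = 15 MHz.
34 MHz mod fs = 4 MHz.
4 MHz ≤ fs/2 = 15 MHz, appears at 4 MHz.
26 MHz > fs/2 = 15 MHz, folds to fs − 26 MHz = 4 MHz.
98.8 MHz mod fs = 8.8 MHz.
8.8 MHz ≤ fs/2 = 15 MHz, appears at 8.8 MHz.
42.8 MHz mod fs = 12.8 MHz.
12.8 MHz ≤ fs/2 = 15 MHz, appears at 12.8 MHz.
26 MHz and 34 MHz both map to 4 MHz.

26 MHz, 34 MHz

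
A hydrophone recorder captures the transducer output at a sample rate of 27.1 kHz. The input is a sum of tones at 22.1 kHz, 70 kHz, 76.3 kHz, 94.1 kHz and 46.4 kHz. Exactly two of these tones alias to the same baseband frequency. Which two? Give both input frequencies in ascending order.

22.1 kHz, 76.3 kHz

fs/2 = 13.55 kHz.
22.1 kHz > fs/2 = 13.55 kHz, folds to fs − 22.1 kHz = 5 kHz.
70 kHz mod fs = 15.8 kHz.
15.8 kHz > fs/2 = 13.55 kHz, folds to fs − 15.8 kHz = 11.3 kHz.
76.3 kHz mod fs = 22.1 kHz.
22.1 kHz > fs/2 = 13.55 kHz, folds to fs − 22.1 kHz = 5 kHz.
94.1 kHz mod fs = 12.8 kHz.
12.8 kHz ≤ fs/2 = 13.55 kHz, appears at 12.8 kHz.
46.4 kHz mod fs = 19.3 kHz.
19.3 kHz > fs/2 = 13.55 kHz, folds to fs − 19.3 kHz = 7.8 kHz.
22.1 kHz and 76.3 kHz both map to 5 kHz.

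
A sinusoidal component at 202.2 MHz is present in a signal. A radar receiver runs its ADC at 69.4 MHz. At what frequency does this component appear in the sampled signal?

202.2 MHz mod fs = 63.4 MHz.
63.4 MHz > fs/2 = 34.7 MHz, folds to fs − 63.4 MHz = 6 MHz.

6 MHz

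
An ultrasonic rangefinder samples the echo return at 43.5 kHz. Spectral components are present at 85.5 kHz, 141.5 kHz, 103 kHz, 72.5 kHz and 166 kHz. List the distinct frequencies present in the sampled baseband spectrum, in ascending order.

fs/2 = 21.75 kHz.
85.5 kHz mod fs = 42 kHz.
42 kHz > fs/2 = 21.75 kHz, folds to fs − 42 kHz = 1.5 kHz.
141.5 kHz mod fs = 11 kHz.
11 kHz ≤ fs/2 = 21.75 kHz, appears at 11 kHz.
103 kHz mod fs = 16 kHz.
16 kHz ≤ fs/2 = 21.75 kHz, appears at 16 kHz.
72.5 kHz mod fs = 29 kHz.
29 kHz > fs/2 = 21.75 kHz, folds to fs − 29 kHz = 14.5 kHz.
166 kHz mod fs = 35.5 kHz.
35.5 kHz > fs/2 = 21.75 kHz, folds to fs − 35.5 kHz = 8 kHz.
Distinct values: {1.5 kHz, 8 kHz, 11 kHz, 14.5 kHz, 16 kHz}.

1.5 kHz, 8 kHz, 11 kHz, 14.5 kHz, 16 kHz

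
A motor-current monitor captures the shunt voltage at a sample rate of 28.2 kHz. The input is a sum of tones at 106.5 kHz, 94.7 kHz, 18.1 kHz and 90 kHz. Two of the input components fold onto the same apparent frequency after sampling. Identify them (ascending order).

18.1 kHz, 94.7 kHz

fs/2 = 14.1 kHz.
106.5 kHz mod fs = 21.9 kHz.
21.9 kHz > fs/2 = 14.1 kHz, folds to fs − 21.9 kHz = 6.3 kHz.
94.7 kHz mod fs = 10.1 kHz.
10.1 kHz ≤ fs/2 = 14.1 kHz, appears at 10.1 kHz.
18.1 kHz > fs/2 = 14.1 kHz, folds to fs − 18.1 kHz = 10.1 kHz.
90 kHz mod fs = 5.4 kHz.
5.4 kHz ≤ fs/2 = 14.1 kHz, appears at 5.4 kHz.
18.1 kHz and 94.7 kHz both map to 10.1 kHz.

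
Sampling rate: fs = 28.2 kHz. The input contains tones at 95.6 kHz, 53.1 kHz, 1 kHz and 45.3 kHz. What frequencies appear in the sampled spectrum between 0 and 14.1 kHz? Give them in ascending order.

1 kHz, 3.3 kHz, 11 kHz, 11.1 kHz

fs/2 = 14.1 kHz.
95.6 kHz mod fs = 11 kHz.
11 kHz ≤ fs/2 = 14.1 kHz, appears at 11 kHz.
53.1 kHz mod fs = 24.9 kHz.
24.9 kHz > fs/2 = 14.1 kHz, folds to fs − 24.9 kHz = 3.3 kHz.
1 kHz ≤ fs/2 = 14.1 kHz, passes unchanged.
45.3 kHz mod fs = 17.1 kHz.
17.1 kHz > fs/2 = 14.1 kHz, folds to fs − 17.1 kHz = 11.1 kHz.
Distinct values: {1 kHz, 3.3 kHz, 11 kHz, 11.1 kHz}.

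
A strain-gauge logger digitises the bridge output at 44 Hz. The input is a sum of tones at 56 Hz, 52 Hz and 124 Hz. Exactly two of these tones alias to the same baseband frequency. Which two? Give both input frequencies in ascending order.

52 Hz, 124 Hz

fs/2 = 22 Hz.
56 Hz mod fs = 12 Hz.
12 Hz ≤ fs/2 = 22 Hz, appears at 12 Hz.
52 Hz mod fs = 8 Hz.
8 Hz ≤ fs/2 = 22 Hz, appears at 8 Hz.
124 Hz mod fs = 36 Hz.
36 Hz > fs/2 = 22 Hz, folds to fs − 36 Hz = 8 Hz.
52 Hz and 124 Hz both map to 8 Hz.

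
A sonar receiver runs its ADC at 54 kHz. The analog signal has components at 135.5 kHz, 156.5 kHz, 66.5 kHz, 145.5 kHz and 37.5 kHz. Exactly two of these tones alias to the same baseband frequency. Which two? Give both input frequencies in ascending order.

fs/2 = 27 kHz.
135.5 kHz mod fs = 27.5 kHz.
27.5 kHz > fs/2 = 27 kHz, folds to fs − 27.5 kHz = 26.5 kHz.
156.5 kHz mod fs = 48.5 kHz.
48.5 kHz > fs/2 = 27 kHz, folds to fs − 48.5 kHz = 5.5 kHz.
66.5 kHz mod fs = 12.5 kHz.
12.5 kHz ≤ fs/2 = 27 kHz, appears at 12.5 kHz.
145.5 kHz mod fs = 37.5 kHz.
37.5 kHz > fs/2 = 27 kHz, folds to fs − 37.5 kHz = 16.5 kHz.
37.5 kHz > fs/2 = 27 kHz, folds to fs − 37.5 kHz = 16.5 kHz.
37.5 kHz and 145.5 kHz both map to 16.5 kHz.

37.5 kHz, 145.5 kHz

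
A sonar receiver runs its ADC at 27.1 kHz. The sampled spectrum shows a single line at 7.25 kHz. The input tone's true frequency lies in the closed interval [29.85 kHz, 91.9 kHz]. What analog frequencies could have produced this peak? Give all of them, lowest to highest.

Frequencies that alias to 7.25 kHz are k·fs ± 7.25 kHz for integer k ≥ 0.
k=0: 7.25 kHz.
k=1: 19.85 kHz, 34.35 kHz.
k=2: 46.95 kHz, 61.45 kHz.
k=3: 74.05 kHz, 88.55 kHz.
k=4: 101.15 kHz, 115.65 kHz.
Within [29.85 kHz, 91.9 kHz]: 34.35 kHz, 46.95 kHz, 61.45 kHz, 74.05 kHz, 88.55 kHz.

34.35 kHz, 46.95 kHz, 61.45 kHz, 74.05 kHz, 88.55 kHz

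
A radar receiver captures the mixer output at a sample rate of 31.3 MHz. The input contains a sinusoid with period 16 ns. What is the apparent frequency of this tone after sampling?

T = 16 ns → f = 1/T = 62.5 MHz.
62.5 MHz mod fs = 31.2 MHz.
31.2 MHz > fs/2 = 15.65 MHz, folds to fs − 31.2 MHz = 0.1 MHz.

0.1 MHz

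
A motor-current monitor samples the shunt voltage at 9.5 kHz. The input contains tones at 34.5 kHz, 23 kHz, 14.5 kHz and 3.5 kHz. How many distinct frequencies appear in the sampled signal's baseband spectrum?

fs/2 = 4.75 kHz.
34.5 kHz mod fs = 6 kHz.
6 kHz > fs/2 = 4.75 kHz, folds to fs − 6 kHz = 3.5 kHz.
23 kHz mod fs = 4 kHz.
4 kHz ≤ fs/2 = 4.75 kHz, appears at 4 kHz.
14.5 kHz mod fs = 5 kHz.
5 kHz > fs/2 = 4.75 kHz, folds to fs − 5 kHz = 4.5 kHz.
3.5 kHz ≤ fs/2 = 4.75 kHz, passes unchanged.
Distinct values: {3.5 kHz, 4 kHz, 4.5 kHz} → 3.

3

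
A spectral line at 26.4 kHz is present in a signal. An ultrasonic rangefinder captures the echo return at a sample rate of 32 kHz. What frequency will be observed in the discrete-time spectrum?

5.6 kHz

26.4 kHz > fs/2 = 16 kHz, folds to fs − 26.4 kHz = 5.6 kHz.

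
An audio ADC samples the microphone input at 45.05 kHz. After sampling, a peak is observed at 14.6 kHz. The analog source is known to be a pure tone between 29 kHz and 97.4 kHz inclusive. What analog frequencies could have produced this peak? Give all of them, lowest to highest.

Frequencies that alias to 14.6 kHz are k·fs ± 14.6 kHz for integer k ≥ 0.
k=0: 14.6 kHz.
k=1: 30.45 kHz, 59.65 kHz.
k=2: 75.5 kHz, 104.7 kHz.
k=3: 120.55 kHz, 149.75 kHz.
Within [29 kHz, 97.4 kHz]: 30.45 kHz, 59.65 kHz, 75.5 kHz.

30.45 kHz, 59.65 kHz, 75.5 kHz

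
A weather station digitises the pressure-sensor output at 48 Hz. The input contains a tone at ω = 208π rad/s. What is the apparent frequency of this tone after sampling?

8 Hz

ω = 208π rad/s → f = ω/(2π) = 104 Hz.
104 Hz mod fs = 8 Hz.
8 Hz ≤ fs/2 = 24 Hz, appears at 8 Hz.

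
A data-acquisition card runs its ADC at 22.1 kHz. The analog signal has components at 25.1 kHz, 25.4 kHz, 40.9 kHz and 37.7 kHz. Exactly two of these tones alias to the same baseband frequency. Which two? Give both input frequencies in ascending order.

fs/2 = 11.05 kHz.
25.1 kHz mod fs = 3 kHz.
3 kHz ≤ fs/2 = 11.05 kHz, appears at 3 kHz.
25.4 kHz mod fs = 3.3 kHz.
3.3 kHz ≤ fs/2 = 11.05 kHz, appears at 3.3 kHz.
40.9 kHz mod fs = 18.8 kHz.
18.8 kHz > fs/2 = 11.05 kHz, folds to fs − 18.8 kHz = 3.3 kHz.
37.7 kHz mod fs = 15.6 kHz.
15.6 kHz > fs/2 = 11.05 kHz, folds to fs − 15.6 kHz = 6.5 kHz.
25.4 kHz and 40.9 kHz both map to 3.3 kHz.

25.4 kHz, 40.9 kHz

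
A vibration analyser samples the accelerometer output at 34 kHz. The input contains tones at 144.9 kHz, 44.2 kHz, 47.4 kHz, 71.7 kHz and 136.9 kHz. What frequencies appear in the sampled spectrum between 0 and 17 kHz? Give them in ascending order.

fs/2 = 17 kHz.
144.9 kHz mod fs = 8.9 kHz.
8.9 kHz ≤ fs/2 = 17 kHz, appears at 8.9 kHz.
44.2 kHz mod fs = 10.2 kHz.
10.2 kHz ≤ fs/2 = 17 kHz, appears at 10.2 kHz.
47.4 kHz mod fs = 13.4 kHz.
13.4 kHz ≤ fs/2 = 17 kHz, appears at 13.4 kHz.
71.7 kHz mod fs = 3.7 kHz.
3.7 kHz ≤ fs/2 = 17 kHz, appears at 3.7 kHz.
136.9 kHz mod fs = 0.9 kHz.
0.9 kHz ≤ fs/2 = 17 kHz, appears at 0.9 kHz.
Distinct values: {0.9 kHz, 3.7 kHz, 8.9 kHz, 10.2 kHz, 13.4 kHz}.

0.9 kHz, 3.7 kHz, 8.9 kHz, 10.2 kHz, 13.4 kHz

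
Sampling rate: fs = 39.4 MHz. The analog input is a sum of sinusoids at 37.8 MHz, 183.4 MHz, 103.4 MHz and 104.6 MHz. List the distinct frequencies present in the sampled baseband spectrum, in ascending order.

1.6 MHz, 13.6 MHz, 14.8 MHz

fs/2 = 19.7 MHz.
37.8 MHz > fs/2 = 19.7 MHz, folds to fs − 37.8 MHz = 1.6 MHz.
183.4 MHz mod fs = 25.8 MHz.
25.8 MHz > fs/2 = 19.7 MHz, folds to fs − 25.8 MHz = 13.6 MHz.
103.4 MHz mod fs = 24.6 MHz.
24.6 MHz > fs/2 = 19.7 MHz, folds to fs − 24.6 MHz = 14.8 MHz.
104.6 MHz mod fs = 25.8 MHz.
25.8 MHz > fs/2 = 19.7 MHz, folds to fs − 25.8 MHz = 13.6 MHz.
Distinct values: {1.6 MHz, 13.6 MHz, 14.8 MHz}.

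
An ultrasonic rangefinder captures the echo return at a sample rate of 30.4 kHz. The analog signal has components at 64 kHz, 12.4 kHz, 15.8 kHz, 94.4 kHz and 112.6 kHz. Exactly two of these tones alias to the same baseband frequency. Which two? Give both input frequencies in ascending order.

64 kHz, 94.4 kHz

fs/2 = 15.2 kHz.
64 kHz mod fs = 3.2 kHz.
3.2 kHz ≤ fs/2 = 15.2 kHz, appears at 3.2 kHz.
12.4 kHz ≤ fs/2 = 15.2 kHz, passes unchanged.
15.8 kHz > fs/2 = 15.2 kHz, folds to fs − 15.8 kHz = 14.6 kHz.
94.4 kHz mod fs = 3.2 kHz.
3.2 kHz ≤ fs/2 = 15.2 kHz, appears at 3.2 kHz.
112.6 kHz mod fs = 21.4 kHz.
21.4 kHz > fs/2 = 15.2 kHz, folds to fs − 21.4 kHz = 9 kHz.
64 kHz and 94.4 kHz both map to 3.2 kHz.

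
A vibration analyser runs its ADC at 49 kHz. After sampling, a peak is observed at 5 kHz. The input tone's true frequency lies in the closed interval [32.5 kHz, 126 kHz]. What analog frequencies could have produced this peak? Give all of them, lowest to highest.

Frequencies that alias to 5 kHz are k·fs ± 5 kHz for integer k ≥ 0.
k=0: 5 kHz.
k=1: 44 kHz, 54 kHz.
k=2: 93 kHz, 103 kHz.
k=3: 142 kHz, 152 kHz.
Within [32.5 kHz, 126 kHz]: 44 kHz, 54 kHz, 93 kHz, 103 kHz.

44 kHz, 54 kHz, 93 kHz, 103 kHz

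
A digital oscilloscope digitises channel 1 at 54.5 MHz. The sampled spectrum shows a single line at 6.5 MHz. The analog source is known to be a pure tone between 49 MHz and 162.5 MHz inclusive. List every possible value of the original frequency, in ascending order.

61 MHz, 102.5 MHz, 115.5 MHz, 157 MHz

Frequencies that alias to 6.5 MHz are k·fs ± 6.5 MHz for integer k ≥ 0.
k=0: 6.5 MHz.
k=1: 48 MHz, 61 MHz.
k=2: 102.5 MHz, 115.5 MHz.
k=3: 157 MHz, 170 MHz.
k=4: 211.5 MHz, 224.5 MHz.
Within [49 MHz, 162.5 MHz]: 61 MHz, 102.5 MHz, 115.5 MHz, 157 MHz.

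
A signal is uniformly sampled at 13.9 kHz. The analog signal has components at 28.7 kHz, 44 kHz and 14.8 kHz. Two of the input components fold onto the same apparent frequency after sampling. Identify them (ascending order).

14.8 kHz, 28.7 kHz

fs/2 = 6.95 kHz.
28.7 kHz mod fs = 0.9 kHz.
0.9 kHz ≤ fs/2 = 6.95 kHz, appears at 0.9 kHz.
44 kHz mod fs = 2.3 kHz.
2.3 kHz ≤ fs/2 = 6.95 kHz, appears at 2.3 kHz.
14.8 kHz mod fs = 0.9 kHz.
0.9 kHz ≤ fs/2 = 6.95 kHz, appears at 0.9 kHz.
14.8 kHz and 28.7 kHz both map to 0.9 kHz.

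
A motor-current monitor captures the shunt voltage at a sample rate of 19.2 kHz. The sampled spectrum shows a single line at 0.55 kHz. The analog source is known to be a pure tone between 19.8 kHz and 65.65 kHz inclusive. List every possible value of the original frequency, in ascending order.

37.85 kHz, 38.95 kHz, 57.05 kHz, 58.15 kHz

Frequencies that alias to 0.55 kHz are k·fs ± 0.55 kHz for integer k ≥ 0.
k=0: 0.55 kHz.
k=1: 18.65 kHz, 19.75 kHz.
k=2: 37.85 kHz, 38.95 kHz.
k=3: 57.05 kHz, 58.15 kHz.
k=4: 76.25 kHz, 77.35 kHz.
Within [19.8 kHz, 65.65 kHz]: 37.85 kHz, 38.95 kHz, 57.05 kHz, 58.15 kHz.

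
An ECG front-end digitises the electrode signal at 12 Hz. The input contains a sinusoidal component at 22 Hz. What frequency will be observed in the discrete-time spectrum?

22 Hz mod fs = 10 Hz.
10 Hz > fs/2 = 6 Hz, folds to fs − 10 Hz = 2 Hz.

2 Hz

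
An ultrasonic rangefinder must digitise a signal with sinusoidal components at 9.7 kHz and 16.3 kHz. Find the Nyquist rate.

Highest-frequency component: 16.3 kHz.
Nyquist rate = 2 × 16.3 kHz = 32.6 kHz.

32.6 kHz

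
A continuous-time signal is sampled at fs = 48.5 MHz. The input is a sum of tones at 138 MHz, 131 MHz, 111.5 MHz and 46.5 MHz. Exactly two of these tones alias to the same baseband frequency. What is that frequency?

fs/2 = 24.25 MHz.
138 MHz mod fs = 41 MHz.
41 MHz > fs/2 = 24.25 MHz, folds to fs − 41 MHz = 7.5 MHz.
131 MHz mod fs = 34 MHz.
34 MHz > fs/2 = 24.25 MHz, folds to fs − 34 MHz = 14.5 MHz.
111.5 MHz mod fs = 14.5 MHz.
14.5 MHz ≤ fs/2 = 24.25 MHz, appears at 14.5 MHz.
46.5 MHz > fs/2 = 24.25 MHz, folds to fs − 46.5 MHz = 2 MHz.
111.5 MHz and 131 MHz both map to 14.5 MHz.

14.5 MHz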